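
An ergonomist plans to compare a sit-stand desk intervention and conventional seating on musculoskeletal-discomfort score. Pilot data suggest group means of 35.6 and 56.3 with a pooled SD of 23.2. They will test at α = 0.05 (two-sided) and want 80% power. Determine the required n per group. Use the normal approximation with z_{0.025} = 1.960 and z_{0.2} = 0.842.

n = 20 per group

Cohen's d = |M₁ − M₂| / SD_pooled = |35.6 − 56.3| / 23.2 = 20.7 / 23.2 = 0.892.
For two independent groups with equal n: n = 2·((z_{α/2} + z_β) / d)².
z_{α/2} + z_β = 1.960 + 0.842 = 2.802.
n = 2 × (2.802 / 0.892)² = 2 × 3.141² = 2 × 9.87 = 19.7.
Round up to the next whole participant.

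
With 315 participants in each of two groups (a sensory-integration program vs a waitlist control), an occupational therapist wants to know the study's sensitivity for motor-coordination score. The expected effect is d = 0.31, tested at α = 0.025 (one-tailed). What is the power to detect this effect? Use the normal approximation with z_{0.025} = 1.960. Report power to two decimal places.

For two equal groups, power = Φ(d·√(n/2) − z_{α}).
d·√(n/2) = 0.31 × √(315/2) = 0.31 × 12.550 = 3.890.
z_β = 3.890 − 1.960 = 1.930.
Power = Φ(1.930) = 0.973.

power ≈ 0.97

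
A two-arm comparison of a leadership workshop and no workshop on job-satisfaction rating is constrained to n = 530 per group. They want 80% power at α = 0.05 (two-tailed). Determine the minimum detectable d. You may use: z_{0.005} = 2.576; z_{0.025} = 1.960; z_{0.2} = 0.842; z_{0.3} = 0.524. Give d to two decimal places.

d_min ≈ 0.17

For two independent groups of n = 530 each: d_min = (z_{α/2} + z_β)·√(2/n).
z-sum = 1.960 + 0.842 = 2.802.
d_min = 2.802 × √(2/530) = 2.802 × 0.0614 = 0.172.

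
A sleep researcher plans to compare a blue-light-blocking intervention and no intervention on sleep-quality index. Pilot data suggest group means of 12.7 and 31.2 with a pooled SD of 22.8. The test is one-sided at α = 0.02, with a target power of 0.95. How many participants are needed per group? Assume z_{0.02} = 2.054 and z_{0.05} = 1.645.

Cohen's d = |M₁ − M₂| / SD_pooled = |12.7 − 31.2| / 22.8 = 18.5 / 22.8 = 0.811.
For two independent groups with equal n: n = 2·((z_{α} + z_β) / d)².
z_{α} + z_β = 2.054 + 1.645 = 3.699.
n = 2 × (3.699 / 0.811)² = 2 × 4.561² = 2 × 20.80 = 41.6.
Round up to the next whole participant.

n = 42 per group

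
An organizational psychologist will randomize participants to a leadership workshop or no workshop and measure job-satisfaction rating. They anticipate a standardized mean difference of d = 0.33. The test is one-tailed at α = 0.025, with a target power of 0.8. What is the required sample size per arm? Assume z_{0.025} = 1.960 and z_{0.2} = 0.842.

n = 145 per group

For two independent groups with equal n: n = 2·((z_{α} + z_β) / d)².
z_{α} + z_β = 1.960 + 0.842 = 2.802.
n = 2 × (2.802 / 0.33)² = 2 × 8.491² = 2 × 72.10 = 144.2.
Round up to the next whole participant.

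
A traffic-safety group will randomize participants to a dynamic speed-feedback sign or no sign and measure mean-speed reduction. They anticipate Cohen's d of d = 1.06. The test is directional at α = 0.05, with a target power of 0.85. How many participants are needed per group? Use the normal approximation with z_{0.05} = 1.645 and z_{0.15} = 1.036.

For two independent groups with equal n: n = 2·((z_{α} + z_β) / d)².
z_{α} + z_β = 1.645 + 1.036 = 2.681.
n = 2 × (2.681 / 1.06)² = 2 × 2.529² = 2 × 6.40 = 12.8.
Round up to the next whole participant.

n = 13 per group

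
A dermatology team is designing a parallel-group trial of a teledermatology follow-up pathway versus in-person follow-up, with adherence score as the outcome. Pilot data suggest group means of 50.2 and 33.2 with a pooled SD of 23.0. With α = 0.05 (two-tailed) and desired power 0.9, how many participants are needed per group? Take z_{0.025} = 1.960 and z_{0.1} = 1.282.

n = 39 per group

Cohen's d = |M₁ − M₂| / SD_pooled = |50.2 − 33.2| / 23.0 = 17.0 / 23.0 = 0.739.
For two independent groups with equal n: n = 2·((z_{α/2} + z_β) / d)².
z_{α/2} + z_β = 1.960 + 1.282 = 3.242.
n = 2 × (3.242 / 0.739)² = 2 × 4.387² = 2 × 19.25 = 38.5.
Round up to the next whole participant.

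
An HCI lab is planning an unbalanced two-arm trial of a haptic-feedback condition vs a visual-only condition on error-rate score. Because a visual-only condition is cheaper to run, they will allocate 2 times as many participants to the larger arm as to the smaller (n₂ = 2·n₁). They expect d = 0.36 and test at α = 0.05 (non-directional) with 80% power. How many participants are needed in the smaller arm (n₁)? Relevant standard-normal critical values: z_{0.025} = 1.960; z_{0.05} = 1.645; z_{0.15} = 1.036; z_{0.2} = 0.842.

n₁ = 91

With allocation ratio k = n₂/n₁ = 2, Var(x̄₁−x̄₂) = σ²(1/n₁ + 1/(k·n₁)) = σ²·(k+1)/(k·n₁).
So n₁ = (1 + 1/k)·((z_{α/2} + z_β)/d)² = 1.500 × (2.802/0.36)².
n₁ = 1.500 × 60.58 = 90.9.
Round up: n₁ = 91, giving n₂ = 2 × 91 = 182.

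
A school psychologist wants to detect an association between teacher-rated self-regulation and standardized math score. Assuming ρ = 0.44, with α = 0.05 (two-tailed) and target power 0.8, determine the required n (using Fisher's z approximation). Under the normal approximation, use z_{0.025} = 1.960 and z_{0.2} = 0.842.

Fisher's z: C = ½·ln((1+r)/(1−r)) = ½·ln(2.5714) = 0.4722.
n = ((z_{α/2} + z_β)/C)² + 3.
(1.960 + 0.842) / 0.4722 = 2.802 / 0.4722 = 5.934.
n = 5.934² + 3 = 35.21 + 3 = 38.2.
Round up.

n = 39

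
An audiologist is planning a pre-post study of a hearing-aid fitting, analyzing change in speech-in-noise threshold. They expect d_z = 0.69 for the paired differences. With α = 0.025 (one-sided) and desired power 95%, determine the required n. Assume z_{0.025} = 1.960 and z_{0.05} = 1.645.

For a paired (one-sample on differences) test: n = ((z_{α} + z_β) / d)².
z_{α} + z_β = 1.960 + 1.645 = 3.605.
n = (3.605 / 0.69)² = 5.225² = 27.30.
Round up.

n = 28 pairs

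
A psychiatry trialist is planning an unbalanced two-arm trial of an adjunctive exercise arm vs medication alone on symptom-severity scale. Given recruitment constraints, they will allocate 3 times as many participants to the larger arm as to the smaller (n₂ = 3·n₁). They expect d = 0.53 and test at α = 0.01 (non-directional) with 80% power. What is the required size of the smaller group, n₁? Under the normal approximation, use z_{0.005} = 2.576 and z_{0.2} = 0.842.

With allocation ratio k = n₂/n₁ = 3, Var(x̄₁−x̄₂) = σ²(1/n₁ + 1/(k·n₁)) = σ²·(k+1)/(k·n₁).
So n₁ = (1 + 1/k)·((z_{α/2} + z_β)/d)² = 1.333 × (3.418/0.53)².
n₁ = 1.333 × 41.59 = 55.5.
Round up: n₁ = 56, giving n₂ = 3 × 56 = 168.

n₁ = 56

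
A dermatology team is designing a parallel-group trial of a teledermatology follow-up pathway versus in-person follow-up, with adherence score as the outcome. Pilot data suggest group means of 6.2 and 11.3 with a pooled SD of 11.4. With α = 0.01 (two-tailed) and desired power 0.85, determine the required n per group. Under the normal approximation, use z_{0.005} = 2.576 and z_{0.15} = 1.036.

Cohen's d = |M₁ − M₂| / SD_pooled = |6.2 − 11.3| / 11.4 = 5.1 / 11.4 = 0.447.
For two independent groups with equal n: n = 2·((z_{α/2} + z_β) / d)².
z_{α/2} + z_β = 2.576 + 1.036 = 3.612.
n = 2 × (3.612 / 0.447)² = 2 × 8.081² = 2 × 65.30 = 130.6.
Round up to the next whole participant.

n = 131 per group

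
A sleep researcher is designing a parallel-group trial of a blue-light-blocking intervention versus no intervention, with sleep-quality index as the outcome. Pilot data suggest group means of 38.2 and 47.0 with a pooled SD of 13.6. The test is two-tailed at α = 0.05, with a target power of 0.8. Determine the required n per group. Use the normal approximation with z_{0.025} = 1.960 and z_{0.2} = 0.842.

Cohen's d = |M₁ − M₂| / SD_pooled = |38.2 − 47.0| / 13.6 = 8.8 / 13.6 = 0.647.
For two independent groups with equal n: n = 2·((z_{α/2} + z_β) / d)².
z_{α/2} + z_β = 1.960 + 0.842 = 2.802.
n = 2 × (2.802 / 0.647)² = 2 × 4.331² = 2 × 18.76 = 37.5.
Round up to the next whole participant.

n = 38 per group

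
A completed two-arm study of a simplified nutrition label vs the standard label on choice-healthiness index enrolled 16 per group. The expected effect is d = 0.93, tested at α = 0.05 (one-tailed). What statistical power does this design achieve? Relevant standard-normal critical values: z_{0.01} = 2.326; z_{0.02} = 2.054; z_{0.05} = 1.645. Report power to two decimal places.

For two equal groups, power = Φ(d·√(n/2) − z_{α}).
d·√(n/2) = 0.93 × √(16/2) = 0.93 × 2.828 = 2.630.
z_β = 2.630 − 1.645 = 0.985.
Power = Φ(0.985) = 0.838.

power ≈ 0.84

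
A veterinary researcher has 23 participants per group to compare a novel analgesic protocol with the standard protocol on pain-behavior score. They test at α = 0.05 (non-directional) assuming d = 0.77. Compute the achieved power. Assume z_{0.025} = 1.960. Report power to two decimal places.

power ≈ 0.74

For two equal groups, power = Φ(d·√(n/2) − z_{α/2}).
d·√(n/2) = 0.77 × √(23/2) = 0.77 × 3.391 = 2.611.
z_β = 2.611 − 1.960 = 0.651.
Power = Φ(0.651) = 0.743.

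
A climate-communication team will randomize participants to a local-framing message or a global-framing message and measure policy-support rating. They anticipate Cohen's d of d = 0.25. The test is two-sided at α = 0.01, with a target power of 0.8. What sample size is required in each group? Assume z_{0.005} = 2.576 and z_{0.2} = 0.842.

n = 374 per group

For two independent groups with equal n: n = 2·((z_{α/2} + z_β) / d)².
z_{α/2} + z_β = 2.576 + 0.842 = 3.418.
n = 2 × (3.418 / 0.25)² = 2 × 13.672² = 2 × 186.92 = 373.8.
Round up to the next whole participant.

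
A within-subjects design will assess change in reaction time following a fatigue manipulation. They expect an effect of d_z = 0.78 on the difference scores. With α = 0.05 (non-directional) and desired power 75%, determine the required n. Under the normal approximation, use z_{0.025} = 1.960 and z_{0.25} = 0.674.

For a paired (one-sample on differences) test: n = ((z_{α/2} + z_β) / d)².
z_{α/2} + z_β = 1.960 + 0.674 = 2.634.
n = (2.634 / 0.78)² = 3.377² = 11.40.
Round up.

n = 12 pairs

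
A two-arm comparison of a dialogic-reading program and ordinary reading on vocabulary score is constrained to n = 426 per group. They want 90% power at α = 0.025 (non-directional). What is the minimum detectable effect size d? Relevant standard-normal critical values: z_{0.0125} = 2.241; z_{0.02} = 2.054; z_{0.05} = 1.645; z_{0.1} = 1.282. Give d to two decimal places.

d_min ≈ 0.24

For two independent groups of n = 426 each: d_min = (z_{α/2} + z_β)·√(2/n).
z-sum = 2.241 + 1.282 = 3.523.
d_min = 3.523 × √(2/426) = 3.523 × 0.0685 = 0.241.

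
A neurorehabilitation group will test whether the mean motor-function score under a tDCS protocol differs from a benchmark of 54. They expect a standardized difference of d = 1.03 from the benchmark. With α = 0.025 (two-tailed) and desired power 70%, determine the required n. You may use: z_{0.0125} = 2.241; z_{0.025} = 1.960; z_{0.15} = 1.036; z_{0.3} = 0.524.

For a one-sample test: n = ((z_{α/2} + z_β) / d)².
z_{α/2} + z_β = 2.241 + 0.524 = 2.765.
n = (2.765 / 1.03)² = 2.684² = 7.21.
Round up.

n = 8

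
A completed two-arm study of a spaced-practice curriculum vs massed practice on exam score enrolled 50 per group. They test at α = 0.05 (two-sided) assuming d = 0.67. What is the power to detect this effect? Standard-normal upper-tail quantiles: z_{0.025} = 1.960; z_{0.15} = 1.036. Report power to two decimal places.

power ≈ 0.92

For two equal groups, power = Φ(d·√(n/2) − z_{α/2}).
d·√(n/2) = 0.67 × √(50/2) = 0.67 × 5.000 = 3.350.
z_β = 3.350 − 1.960 = 1.390.
Power = Φ(1.390) = 0.918.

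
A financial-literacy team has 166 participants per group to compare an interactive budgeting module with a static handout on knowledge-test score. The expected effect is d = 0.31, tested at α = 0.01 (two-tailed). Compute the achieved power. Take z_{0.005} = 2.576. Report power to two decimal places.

power ≈ 0.60

For two equal groups, power = Φ(d·√(n/2) − z_{α/2}).
d·√(n/2) = 0.31 × √(166/2) = 0.31 × 9.110 = 2.824.
z_β = 2.824 − 2.576 = 0.248.
Power = Φ(0.248) = 0.598.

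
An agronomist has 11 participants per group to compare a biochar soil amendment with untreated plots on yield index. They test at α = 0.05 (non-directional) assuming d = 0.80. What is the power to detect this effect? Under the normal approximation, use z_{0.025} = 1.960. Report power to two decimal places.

power ≈ 0.47

For two equal groups, power = Φ(d·√(n/2) − z_{α/2}).
d·√(n/2) = 0.80 × √(11/2) = 0.80 × 2.345 = 1.876.
z_β = 1.876 − 1.960 = -0.084.
Power = Φ(-0.084) = 0.467.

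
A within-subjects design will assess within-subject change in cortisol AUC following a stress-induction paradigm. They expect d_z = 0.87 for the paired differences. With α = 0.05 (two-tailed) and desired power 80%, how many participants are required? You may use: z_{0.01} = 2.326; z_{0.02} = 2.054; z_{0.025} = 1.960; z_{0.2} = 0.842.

n = 11 pairs

For a paired (one-sample on differences) test: n = ((z_{α/2} + z_β) / d)².
z_{α/2} + z_β = 1.960 + 0.842 = 2.802.
n = (2.802 / 0.87)² = 3.221² = 10.37.
Round up.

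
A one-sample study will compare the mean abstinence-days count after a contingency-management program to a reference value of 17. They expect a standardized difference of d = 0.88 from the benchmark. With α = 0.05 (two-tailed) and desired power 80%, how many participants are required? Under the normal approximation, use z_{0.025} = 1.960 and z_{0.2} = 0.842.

n = 11

For a one-sample test: n = ((z_{α/2} + z_β) / d)².
z_{α/2} + z_β = 1.960 + 0.842 = 2.802.
n = (2.802 / 0.88)² = 3.184² = 10.14.
Round up.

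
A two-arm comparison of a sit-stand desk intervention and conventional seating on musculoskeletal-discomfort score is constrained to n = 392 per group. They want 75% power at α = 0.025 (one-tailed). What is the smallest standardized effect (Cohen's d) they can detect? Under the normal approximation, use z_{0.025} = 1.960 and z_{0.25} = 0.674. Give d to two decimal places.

For two independent groups of n = 392 each: d_min = (z_{α} + z_β)·√(2/n).
z-sum = 1.960 + 0.674 = 2.634.
d_min = 2.634 × √(2/392) = 2.634 × 0.0714 = 0.188.

d_min ≈ 0.19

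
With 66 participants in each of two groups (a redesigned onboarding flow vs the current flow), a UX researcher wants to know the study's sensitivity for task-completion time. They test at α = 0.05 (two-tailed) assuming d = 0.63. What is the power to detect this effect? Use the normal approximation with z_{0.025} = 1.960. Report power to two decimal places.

For two equal groups, power = Φ(d·√(n/2) − z_{α/2}).
d·√(n/2) = 0.63 × √(66/2) = 0.63 × 5.745 = 3.619.
z_β = 3.619 − 1.960 = 1.659.
Power = Φ(1.659) = 0.951.

power ≈ 0.95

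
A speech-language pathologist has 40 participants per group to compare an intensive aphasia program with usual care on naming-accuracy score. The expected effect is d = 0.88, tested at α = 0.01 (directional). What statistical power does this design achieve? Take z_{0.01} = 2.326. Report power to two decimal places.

For two equal groups, power = Φ(d·√(n/2) − z_{α}).
d·√(n/2) = 0.88 × √(40/2) = 0.88 × 4.472 = 3.935.
z_β = 3.935 − 2.326 = 1.609.
Power = Φ(1.609) = 0.946.

power ≈ 0.95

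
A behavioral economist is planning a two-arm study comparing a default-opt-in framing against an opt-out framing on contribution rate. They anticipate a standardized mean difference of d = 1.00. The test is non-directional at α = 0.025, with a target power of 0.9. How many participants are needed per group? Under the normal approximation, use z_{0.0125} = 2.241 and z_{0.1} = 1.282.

For two independent groups with equal n: n = 2·((z_{α/2} + z_β) / d)².
z_{α/2} + z_β = 2.241 + 1.282 = 3.523.
n = 2 × (3.523 / 1.00)² = 2 × 3.523² = 2 × 12.41 = 24.8.
Round up to the next whole participant.

n = 25 per group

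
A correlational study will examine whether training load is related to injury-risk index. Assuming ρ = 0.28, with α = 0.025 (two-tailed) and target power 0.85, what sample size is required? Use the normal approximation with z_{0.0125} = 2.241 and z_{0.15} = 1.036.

n = 133

Fisher's z: C = ½·ln((1+r)/(1−r)) = ½·ln(1.7778) = 0.2877.
n = ((z_{α/2} + z_β)/C)² + 3.
(2.241 + 1.036) / 0.2877 = 3.277 / 0.2877 = 11.390.
n = 11.390² + 3 = 129.74 + 3 = 132.7.
Round up.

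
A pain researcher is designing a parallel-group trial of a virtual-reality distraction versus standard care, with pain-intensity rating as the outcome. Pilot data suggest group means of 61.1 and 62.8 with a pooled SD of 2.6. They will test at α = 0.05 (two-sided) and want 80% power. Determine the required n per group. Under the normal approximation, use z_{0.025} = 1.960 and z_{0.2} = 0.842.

Cohen's d = |M₁ − M₂| / SD_pooled = |61.1 − 62.8| / 2.6 = 1.7 / 2.6 = 0.654.
For two independent groups with equal n: n = 2·((z_{α/2} + z_β) / d)².
z_{α/2} + z_β = 1.960 + 0.842 = 2.802.
n = 2 × (2.802 / 0.654)² = 2 × 4.284² = 2 × 18.36 = 36.7.
Round up to the next whole participant.

n = 37 per group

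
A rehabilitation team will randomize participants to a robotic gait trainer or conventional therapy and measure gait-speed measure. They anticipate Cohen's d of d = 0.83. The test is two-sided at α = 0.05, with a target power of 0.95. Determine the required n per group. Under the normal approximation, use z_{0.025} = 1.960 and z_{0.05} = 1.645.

n = 38 per group

For two independent groups with equal n: n = 2·((z_{α/2} + z_β) / d)².
z_{α/2} + z_β = 1.960 + 1.645 = 3.605.
n = 2 × (3.605 / 0.83)² = 2 × 4.343² = 2 × 18.86 = 37.7.
Round up to the next whole participant.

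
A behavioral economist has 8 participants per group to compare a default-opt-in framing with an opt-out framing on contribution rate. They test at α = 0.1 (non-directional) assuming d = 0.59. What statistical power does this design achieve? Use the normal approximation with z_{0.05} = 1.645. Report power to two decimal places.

For two equal groups, power = Φ(d·√(n/2) − z_{α/2}).
d·√(n/2) = 0.59 × √(8/2) = 0.59 × 2.000 = 1.180.
z_β = 1.180 − 1.645 = -0.465.
Power = Φ(-0.465) = 0.321.

power ≈ 0.32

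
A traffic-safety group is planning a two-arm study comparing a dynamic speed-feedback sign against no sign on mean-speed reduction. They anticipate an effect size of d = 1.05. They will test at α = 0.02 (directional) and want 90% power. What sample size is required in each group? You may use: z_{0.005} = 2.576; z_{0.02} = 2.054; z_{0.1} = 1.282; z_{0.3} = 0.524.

For two independent groups with equal n: n = 2·((z_{α} + z_β) / d)².
z_{α} + z_β = 2.054 + 1.282 = 3.336.
n = 2 × (3.336 / 1.05)² = 2 × 3.177² = 2 × 10.09 = 20.2.
Round up to the next whole participant.

n = 21 per group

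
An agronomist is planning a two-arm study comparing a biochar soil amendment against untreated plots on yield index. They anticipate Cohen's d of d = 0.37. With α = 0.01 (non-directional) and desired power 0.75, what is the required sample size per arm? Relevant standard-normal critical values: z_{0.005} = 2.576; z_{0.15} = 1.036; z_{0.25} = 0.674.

For two independent groups with equal n: n = 2·((z_{α/2} + z_β) / d)².
z_{α/2} + z_β = 2.576 + 0.674 = 3.250.
n = 2 × (3.250 / 0.37)² = 2 × 8.784² = 2 × 77.15 = 154.3.
Round up to the next whole participant.

n = 155 per group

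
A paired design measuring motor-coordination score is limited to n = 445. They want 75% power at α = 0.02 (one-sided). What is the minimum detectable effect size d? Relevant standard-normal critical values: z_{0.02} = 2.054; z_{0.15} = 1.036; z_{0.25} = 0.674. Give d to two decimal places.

For a single sample (or paired design) of n = 445: d_min = (z_{α} + z_β)/√n.
z-sum = 2.054 + 0.674 = 2.728.
d_min = 2.728 / √445 = 2.728 / 21.095 = 0.129.

d_min ≈ 0.13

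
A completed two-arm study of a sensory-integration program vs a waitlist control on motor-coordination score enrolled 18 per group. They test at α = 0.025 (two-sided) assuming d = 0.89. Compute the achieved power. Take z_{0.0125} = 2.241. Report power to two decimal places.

For two equal groups, power = Φ(d·√(n/2) − z_{α/2}).
d·√(n/2) = 0.89 × √(18/2) = 0.89 × 3.000 = 2.670.
z_β = 2.670 − 2.241 = 0.429.
Power = Φ(0.429) = 0.666.

power ≈ 0.67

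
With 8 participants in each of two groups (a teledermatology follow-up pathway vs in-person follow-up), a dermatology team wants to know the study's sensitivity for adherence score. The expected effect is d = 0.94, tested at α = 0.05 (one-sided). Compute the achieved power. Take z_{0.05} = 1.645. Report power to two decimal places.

For two equal groups, power = Φ(d·√(n/2) − z_{α}).
d·√(n/2) = 0.94 × √(8/2) = 0.94 × 2.000 = 1.880.
z_β = 1.880 − 1.645 = 0.235.
Power = Φ(0.235) = 0.593.

power ≈ 0.59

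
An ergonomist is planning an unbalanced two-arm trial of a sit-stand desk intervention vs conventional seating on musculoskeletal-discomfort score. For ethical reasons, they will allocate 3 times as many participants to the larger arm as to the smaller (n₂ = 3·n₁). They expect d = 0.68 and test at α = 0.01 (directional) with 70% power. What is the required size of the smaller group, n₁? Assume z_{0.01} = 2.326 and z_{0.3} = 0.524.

With allocation ratio k = n₂/n₁ = 3, Var(x̄₁−x̄₂) = σ²(1/n₁ + 1/(k·n₁)) = σ²·(k+1)/(k·n₁).
So n₁ = (1 + 1/k)·((z_{α} + z_β)/d)² = 1.333 × (2.850/0.68)².
n₁ = 1.333 × 17.57 = 23.4.
Round up: n₁ = 24, giving n₂ = 3 × 24 = 72.

n₁ = 24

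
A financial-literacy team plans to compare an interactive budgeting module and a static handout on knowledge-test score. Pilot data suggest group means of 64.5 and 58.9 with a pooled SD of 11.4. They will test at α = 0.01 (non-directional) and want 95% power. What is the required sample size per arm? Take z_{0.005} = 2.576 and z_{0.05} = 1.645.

Cohen's d = |M₁ − M₂| / SD_pooled = |64.5 − 58.9| / 11.4 = 5.6 / 11.4 = 0.491.
For two independent groups with equal n: n = 2·((z_{α/2} + z_β) / d)².
z_{α/2} + z_β = 2.576 + 1.645 = 4.221.
n = 2 × (4.221 / 0.491)² = 2 × 8.597² = 2 × 73.90 = 147.8.
Round up to the next whole participant.

n = 148 per group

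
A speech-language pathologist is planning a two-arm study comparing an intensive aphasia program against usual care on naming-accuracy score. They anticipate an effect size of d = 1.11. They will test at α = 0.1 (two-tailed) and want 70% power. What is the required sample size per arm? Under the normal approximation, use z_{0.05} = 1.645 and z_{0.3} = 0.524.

For two independent groups with equal n: n = 2·((z_{α/2} + z_β) / d)².
z_{α/2} + z_β = 1.645 + 0.524 = 2.169.
n = 2 × (2.169 / 1.11)² = 2 × 1.954² = 2 × 3.82 = 7.6.
Round up to the next whole participant.

n = 8 per group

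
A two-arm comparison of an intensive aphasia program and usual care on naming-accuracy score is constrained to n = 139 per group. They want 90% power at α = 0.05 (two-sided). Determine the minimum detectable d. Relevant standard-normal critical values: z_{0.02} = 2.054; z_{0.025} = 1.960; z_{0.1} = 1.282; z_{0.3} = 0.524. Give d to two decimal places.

d_min ≈ 0.39

For two independent groups of n = 139 each: d_min = (z_{α/2} + z_β)·√(2/n).
z-sum = 1.960 + 1.282 = 3.242.
d_min = 3.242 × √(2/139) = 3.242 × 0.1200 = 0.389.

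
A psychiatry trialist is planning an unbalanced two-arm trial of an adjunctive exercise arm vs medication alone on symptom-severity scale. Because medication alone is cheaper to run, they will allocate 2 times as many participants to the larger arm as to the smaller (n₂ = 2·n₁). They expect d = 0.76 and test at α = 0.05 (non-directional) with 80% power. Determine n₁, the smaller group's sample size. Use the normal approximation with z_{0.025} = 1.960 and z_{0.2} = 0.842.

n₁ = 21

With allocation ratio k = n₂/n₁ = 2, Var(x̄₁−x̄₂) = σ²(1/n₁ + 1/(k·n₁)) = σ²·(k+1)/(k·n₁).
So n₁ = (1 + 1/k)·((z_{α/2} + z_β)/d)² = 1.500 × (2.802/0.76)².
n₁ = 1.500 × 13.59 = 20.4.
Round up: n₁ = 21, giving n₂ = 2 × 21 = 42.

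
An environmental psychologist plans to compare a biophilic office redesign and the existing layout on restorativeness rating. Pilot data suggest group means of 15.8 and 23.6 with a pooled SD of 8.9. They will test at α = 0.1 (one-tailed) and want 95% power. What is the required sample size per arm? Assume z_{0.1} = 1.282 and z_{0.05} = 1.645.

Cohen's d = |M₁ − M₂| / SD_pooled = |15.8 − 23.6| / 8.9 = 7.8 / 8.9 = 0.876.
For two independent groups with equal n: n = 2·((z_{α} + z_β) / d)².
z_{α} + z_β = 1.282 + 1.645 = 2.927.
n = 2 × (2.927 / 0.876)² = 2 × 3.341² = 2 × 11.16 = 22.3.
Round up to the next whole participant.

n = 23 per group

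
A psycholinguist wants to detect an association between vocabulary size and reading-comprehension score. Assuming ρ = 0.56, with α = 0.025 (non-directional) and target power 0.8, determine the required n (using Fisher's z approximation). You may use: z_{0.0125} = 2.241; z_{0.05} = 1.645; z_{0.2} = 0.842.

n = 27

Fisher's z: C = ½·ln((1+r)/(1−r)) = ½·ln(3.5455) = 0.6328.
n = ((z_{α/2} + z_β)/C)² + 3.
(2.241 + 0.842) / 0.6328 = 3.083 / 0.6328 = 4.872.
n = 4.872² + 3 = 23.74 + 3 = 26.7.
Round up.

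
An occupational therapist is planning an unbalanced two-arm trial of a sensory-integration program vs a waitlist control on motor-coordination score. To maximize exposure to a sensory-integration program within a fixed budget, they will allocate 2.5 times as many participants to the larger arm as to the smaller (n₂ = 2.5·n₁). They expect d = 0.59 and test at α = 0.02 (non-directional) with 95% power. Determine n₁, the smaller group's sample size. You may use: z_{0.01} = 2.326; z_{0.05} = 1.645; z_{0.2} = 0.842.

With allocation ratio k = n₂/n₁ = 2.5, Var(x̄₁−x̄₂) = σ²(1/n₁ + 1/(k·n₁)) = σ²·(k+1)/(k·n₁).
So n₁ = (1 + 1/k)·((z_{α/2} + z_β)/d)² = 1.400 × (3.971/0.59)².
n₁ = 1.400 × 45.30 = 63.4.
Round up: n₁ = 64, giving n₂ = 2.5 × 64 = 160.

n₁ = 64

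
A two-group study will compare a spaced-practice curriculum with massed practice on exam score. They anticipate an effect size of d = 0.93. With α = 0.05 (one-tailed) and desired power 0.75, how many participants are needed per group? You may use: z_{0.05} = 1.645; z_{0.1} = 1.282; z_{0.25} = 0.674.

For two independent groups with equal n: n = 2·((z_{α} + z_β) / d)².
z_{α} + z_β = 1.645 + 0.674 = 2.319.
n = 2 × (2.319 / 0.93)² = 2 × 2.494² = 2 × 6.22 = 12.4.
Round up to the next whole participant.

n = 13 per group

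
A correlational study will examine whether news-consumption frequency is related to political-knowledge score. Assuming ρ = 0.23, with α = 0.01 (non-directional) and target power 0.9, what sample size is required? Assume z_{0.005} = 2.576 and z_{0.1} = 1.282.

n = 275

Fisher's z: C = ½·ln((1+r)/(1−r)) = ½·ln(1.5974) = 0.2342.
n = ((z_{α/2} + z_β)/C)² + 3.
(2.576 + 1.282) / 0.2342 = 3.858 / 0.2342 = 16.473.
n = 16.473² + 3 = 271.36 + 3 = 274.4.
Round up.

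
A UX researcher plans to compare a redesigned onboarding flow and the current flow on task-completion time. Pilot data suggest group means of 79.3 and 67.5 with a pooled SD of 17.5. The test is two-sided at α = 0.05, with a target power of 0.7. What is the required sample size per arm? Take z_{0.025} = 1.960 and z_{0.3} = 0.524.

n = 28 per group

Cohen's d = |M₁ − M₂| / SD_pooled = |79.3 − 67.5| / 17.5 = 11.8 / 17.5 = 0.674.
For two independent groups with equal n: n = 2·((z_{α/2} + z_β) / d)².
z_{α/2} + z_β = 1.960 + 0.524 = 2.484.
n = 2 × (2.484 / 0.674)² = 2 × 3.685² = 2 × 13.58 = 27.2.
Round up to the next whole participant.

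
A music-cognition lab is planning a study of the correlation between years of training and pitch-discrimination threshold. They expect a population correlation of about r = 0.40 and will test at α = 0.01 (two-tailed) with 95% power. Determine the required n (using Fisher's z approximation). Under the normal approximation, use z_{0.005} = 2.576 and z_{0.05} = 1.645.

Fisher's z: C = ½·ln((1+r)/(1−r)) = ½·ln(2.3333) = 0.4236.
n = ((z_{α/2} + z_β)/C)² + 3.
(2.576 + 1.645) / 0.4236 = 4.221 / 0.4236 = 9.965.
n = 9.965² + 3 = 99.29 + 3 = 102.3.
Round up.

n = 103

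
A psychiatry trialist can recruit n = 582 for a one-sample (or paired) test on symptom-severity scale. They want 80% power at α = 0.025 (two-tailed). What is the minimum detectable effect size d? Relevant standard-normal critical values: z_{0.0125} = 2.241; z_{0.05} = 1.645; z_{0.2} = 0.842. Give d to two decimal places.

For a single sample (or paired design) of n = 582: d_min = (z_{α/2} + z_β)/√n.
z-sum = 2.241 + 0.842 = 3.083.
d_min = 3.083 / √582 = 3.083 / 24.125 = 0.128.

d_min ≈ 0.13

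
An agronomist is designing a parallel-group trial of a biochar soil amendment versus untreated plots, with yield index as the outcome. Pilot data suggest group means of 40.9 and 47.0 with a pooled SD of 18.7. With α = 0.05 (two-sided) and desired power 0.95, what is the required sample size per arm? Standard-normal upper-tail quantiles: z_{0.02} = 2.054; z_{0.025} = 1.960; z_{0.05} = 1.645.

Cohen's d = |M₁ − M₂| / SD_pooled = |40.9 − 47.0| / 18.7 = 6.1 / 18.7 = 0.326.
For two independent groups with equal n: n = 2·((z_{α/2} + z_β) / d)².
z_{α/2} + z_β = 1.960 + 1.645 = 3.605.
n = 2 × (3.605 / 0.326)² = 2 × 11.058² = 2 × 122.29 = 244.6.
Round up to the next whole participant.

n = 245 per group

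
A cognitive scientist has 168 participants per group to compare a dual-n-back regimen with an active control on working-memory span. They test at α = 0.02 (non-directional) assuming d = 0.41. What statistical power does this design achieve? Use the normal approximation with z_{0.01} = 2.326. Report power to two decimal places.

For two equal groups, power = Φ(d·√(n/2) − z_{α/2}).
d·√(n/2) = 0.41 × √(168/2) = 0.41 × 9.165 = 3.758.
z_β = 3.758 − 2.326 = 1.432.
Power = Φ(1.432) = 0.924.

power ≈ 0.92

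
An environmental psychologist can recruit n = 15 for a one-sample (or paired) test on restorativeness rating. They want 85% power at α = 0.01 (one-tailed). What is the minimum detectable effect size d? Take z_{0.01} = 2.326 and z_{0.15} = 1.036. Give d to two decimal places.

d_min ≈ 0.87

For a single sample (or paired design) of n = 15: d_min = (z_{α} + z_β)/√n.
z-sum = 2.326 + 1.036 = 3.362.
d_min = 3.362 / √15 = 3.362 / 3.873 = 0.868.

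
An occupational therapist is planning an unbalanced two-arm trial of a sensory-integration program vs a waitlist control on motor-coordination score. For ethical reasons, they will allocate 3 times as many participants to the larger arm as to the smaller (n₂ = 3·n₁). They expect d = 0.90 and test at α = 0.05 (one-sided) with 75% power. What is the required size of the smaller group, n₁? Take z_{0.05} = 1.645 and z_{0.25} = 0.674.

n₁ = 9

With allocation ratio k = n₂/n₁ = 3, Var(x̄₁−x̄₂) = σ²(1/n₁ + 1/(k·n₁)) = σ²·(k+1)/(k·n₁).
So n₁ = (1 + 1/k)·((z_{α} + z_β)/d)² = 1.333 × (2.319/0.90)².
n₁ = 1.333 × 6.64 = 8.9.
Round up: n₁ = 9, giving n₂ = 3 × 9 = 27.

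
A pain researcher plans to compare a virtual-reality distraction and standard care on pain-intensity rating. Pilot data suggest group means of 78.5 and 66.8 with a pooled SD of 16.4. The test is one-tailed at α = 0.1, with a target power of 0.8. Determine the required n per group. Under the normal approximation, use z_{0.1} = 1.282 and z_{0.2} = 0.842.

Cohen's d = |M₁ − M₂| / SD_pooled = |78.5 − 66.8| / 16.4 = 11.7 / 16.4 = 0.713.
For two independent groups with equal n: n = 2·((z_{α} + z_β) / d)².
z_{α} + z_β = 1.282 + 0.842 = 2.124.
n = 2 × (2.124 / 0.713)² = 2 × 2.979² = 2 × 8.87 = 17.7.
Round up to the next whole participant.

n = 18 per group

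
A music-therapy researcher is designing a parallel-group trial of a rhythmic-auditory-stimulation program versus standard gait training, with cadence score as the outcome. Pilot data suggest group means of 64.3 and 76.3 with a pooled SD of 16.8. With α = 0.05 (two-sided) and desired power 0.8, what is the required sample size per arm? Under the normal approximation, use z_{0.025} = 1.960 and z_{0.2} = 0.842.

n = 31 per group

Cohen's d = |M₁ − M₂| / SD_pooled = |64.3 − 76.3| / 16.8 = 12.0 / 16.8 = 0.714.
For two independent groups with equal n: n = 2·((z_{α/2} + z_β) / d)².
z_{α/2} + z_β = 1.960 + 0.842 = 2.802.
n = 2 × (2.802 / 0.714)² = 2 × 3.924² = 2 × 15.40 = 30.8.
Round up to the next whole participant.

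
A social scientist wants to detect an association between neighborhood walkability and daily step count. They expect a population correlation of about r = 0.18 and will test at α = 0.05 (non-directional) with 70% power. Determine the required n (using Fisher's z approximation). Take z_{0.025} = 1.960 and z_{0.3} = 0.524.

n = 190

Fisher's z: C = ½·ln((1+r)/(1−r)) = ½·ln(1.4390) = 0.1820.
n = ((z_{α/2} + z_β)/C)² + 3.
(1.960 + 0.524) / 0.1820 = 2.484 / 0.1820 = 13.648.
n = 13.648² + 3 = 186.28 + 3 = 189.3.
Round up.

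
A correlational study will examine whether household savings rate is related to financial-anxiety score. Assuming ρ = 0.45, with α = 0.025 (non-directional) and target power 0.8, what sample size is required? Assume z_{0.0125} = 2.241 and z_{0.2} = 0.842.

Fisher's z: C = ½·ln((1+r)/(1−r)) = ½·ln(2.6364) = 0.4847.
n = ((z_{α/2} + z_β)/C)² + 3.
(2.241 + 0.842) / 0.4847 = 3.083 / 0.4847 = 6.361.
n = 6.361² + 3 = 40.46 + 3 = 43.5.
Round up.

n = 44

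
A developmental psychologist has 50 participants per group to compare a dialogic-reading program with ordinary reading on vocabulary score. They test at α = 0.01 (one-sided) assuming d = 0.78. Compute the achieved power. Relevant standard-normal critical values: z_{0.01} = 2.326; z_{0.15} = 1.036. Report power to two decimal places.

power ≈ 0.94

For two equal groups, power = Φ(d·√(n/2) − z_{α}).
d·√(n/2) = 0.78 × √(50/2) = 0.78 × 5.000 = 3.900.
z_β = 3.900 − 2.326 = 1.574.
Power = Φ(1.574) = 0.942.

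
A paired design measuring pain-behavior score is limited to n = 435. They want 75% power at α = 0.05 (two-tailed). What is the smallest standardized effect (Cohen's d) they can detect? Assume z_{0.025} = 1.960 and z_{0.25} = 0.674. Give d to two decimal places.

d_min ≈ 0.13

For a single sample (or paired design) of n = 435: d_min = (z_{α/2} + z_β)/√n.
z-sum = 1.960 + 0.674 = 2.634.
d_min = 2.634 / √435 = 2.634 / 20.857 = 0.126.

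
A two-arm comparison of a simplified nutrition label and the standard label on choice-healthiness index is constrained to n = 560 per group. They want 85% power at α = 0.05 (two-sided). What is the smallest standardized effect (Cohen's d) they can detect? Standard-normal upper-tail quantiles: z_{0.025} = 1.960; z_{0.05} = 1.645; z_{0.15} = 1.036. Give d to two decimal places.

For two independent groups of n = 560 each: d_min = (z_{α/2} + z_β)·√(2/n).
z-sum = 1.960 + 1.036 = 2.996.
d_min = 2.996 × √(2/560) = 2.996 × 0.0598 = 0.179.

d_min ≈ 0.18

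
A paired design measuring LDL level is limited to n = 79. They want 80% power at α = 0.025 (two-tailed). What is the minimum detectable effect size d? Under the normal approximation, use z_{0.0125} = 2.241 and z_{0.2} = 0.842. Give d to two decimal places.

For a single sample (or paired design) of n = 79: d_min = (z_{α/2} + z_β)/√n.
z-sum = 2.241 + 0.842 = 3.083.
d_min = 3.083 / √79 = 3.083 / 8.888 = 0.347.

d_min ≈ 0.35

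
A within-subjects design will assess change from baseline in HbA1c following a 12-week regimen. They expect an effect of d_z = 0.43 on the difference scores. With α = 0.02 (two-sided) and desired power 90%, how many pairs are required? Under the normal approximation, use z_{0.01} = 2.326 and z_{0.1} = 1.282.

For a paired (one-sample on differences) test: n = ((z_{α/2} + z_β) / d)².
z_{α/2} + z_β = 2.326 + 1.282 = 3.608.
n = (3.608 / 0.43)² = 8.391² = 70.40.
Round up.

n = 71 pairs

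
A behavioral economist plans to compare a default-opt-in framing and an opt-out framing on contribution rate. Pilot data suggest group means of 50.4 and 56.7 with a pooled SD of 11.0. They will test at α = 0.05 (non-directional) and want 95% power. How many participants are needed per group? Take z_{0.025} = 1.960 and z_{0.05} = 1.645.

Cohen's d = |M₁ − M₂| / SD_pooled = |50.4 − 56.7| / 11.0 = 6.3 / 11.0 = 0.573.
For two independent groups with equal n: n = 2·((z_{α/2} + z_β) / d)².
z_{α/2} + z_β = 1.960 + 1.645 = 3.605.
n = 2 × (3.605 / 0.573)² = 2 × 6.291² = 2 × 39.58 = 79.2.
Round up to the next whole participant.

n = 80 per group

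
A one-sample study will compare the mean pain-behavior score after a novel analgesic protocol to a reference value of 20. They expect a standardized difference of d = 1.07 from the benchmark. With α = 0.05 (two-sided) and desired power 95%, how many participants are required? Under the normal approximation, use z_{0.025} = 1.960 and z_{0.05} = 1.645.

n = 12

For a one-sample test: n = ((z_{α/2} + z_β) / d)².
z_{α/2} + z_β = 1.960 + 1.645 = 3.605.
n = (3.605 / 1.07)² = 3.369² = 11.35.
Round up.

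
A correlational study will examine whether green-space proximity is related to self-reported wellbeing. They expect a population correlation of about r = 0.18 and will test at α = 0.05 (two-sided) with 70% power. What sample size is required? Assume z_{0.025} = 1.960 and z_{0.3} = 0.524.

Fisher's z: C = ½·ln((1+r)/(1−r)) = ½·ln(1.4390) = 0.1820.
n = ((z_{α/2} + z_β)/C)² + 3.
(1.960 + 0.524) / 0.1820 = 2.484 / 0.1820 = 13.648.
n = 13.648² + 3 = 186.28 + 3 = 189.3.
Round up.

n = 190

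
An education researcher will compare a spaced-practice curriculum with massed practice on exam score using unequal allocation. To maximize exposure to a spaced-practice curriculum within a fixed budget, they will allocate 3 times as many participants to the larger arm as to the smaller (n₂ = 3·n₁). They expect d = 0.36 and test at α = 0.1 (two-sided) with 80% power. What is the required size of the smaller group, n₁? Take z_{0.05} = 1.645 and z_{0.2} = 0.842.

n₁ = 64

With allocation ratio k = n₂/n₁ = 3, Var(x̄₁−x̄₂) = σ²(1/n₁ + 1/(k·n₁)) = σ²·(k+1)/(k·n₁).
So n₁ = (1 + 1/k)·((z_{α/2} + z_β)/d)² = 1.333 × (2.487/0.36)².
n₁ = 1.333 × 47.73 = 63.6.
Round up: n₁ = 64, giving n₂ = 3 × 64 = 192.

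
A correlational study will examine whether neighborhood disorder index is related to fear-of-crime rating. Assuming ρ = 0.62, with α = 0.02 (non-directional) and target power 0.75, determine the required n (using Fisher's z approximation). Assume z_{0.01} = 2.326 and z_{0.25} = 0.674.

Fisher's z: C = ½·ln((1+r)/(1−r)) = ½·ln(4.2632) = 0.7250.
n = ((z_{α/2} + z_β)/C)² + 3.
(2.326 + 0.674) / 0.7250 = 3.000 / 0.7250 = 4.138.
n = 4.138² + 3 = 17.12 + 3 = 20.1.
Round up.

n = 21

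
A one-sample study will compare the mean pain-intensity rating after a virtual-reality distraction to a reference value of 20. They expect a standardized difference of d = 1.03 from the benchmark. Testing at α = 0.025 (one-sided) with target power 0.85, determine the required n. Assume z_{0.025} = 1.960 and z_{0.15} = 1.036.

For a one-sample test: n = ((z_{α} + z_β) / d)².
z_{α} + z_β = 1.960 + 1.036 = 2.996.
n = (2.996 / 1.03)² = 2.909² = 8.46.
Round up.

n = 9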